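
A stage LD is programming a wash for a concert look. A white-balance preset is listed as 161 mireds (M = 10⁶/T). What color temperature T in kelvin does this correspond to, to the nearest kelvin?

T = 10⁶ / 161 = 6211.18 K → 6211 K.

6211 K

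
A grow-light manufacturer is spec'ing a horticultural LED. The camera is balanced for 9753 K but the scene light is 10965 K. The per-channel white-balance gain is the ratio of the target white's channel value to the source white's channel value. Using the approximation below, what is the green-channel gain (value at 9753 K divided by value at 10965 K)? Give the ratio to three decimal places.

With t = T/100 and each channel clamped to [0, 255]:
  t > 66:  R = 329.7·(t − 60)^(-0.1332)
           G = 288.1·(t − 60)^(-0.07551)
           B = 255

At 10965 K (t = 109.65):
  G = 288.1·(109.65 − 60)^(-0.07551) = 288.1·49.65^(-0.07551) = 288.1·0.74463 = 214.528.
At 9753 K (t = 97.53):
  G = 288.1·(97.53 − 60)^(-0.07551) = 288.1·37.53^(-0.07551) = 288.1·0.76053 = 219.110.
Gain = 219.110 / 214.528 = 1.0214 → 1.021.

1.021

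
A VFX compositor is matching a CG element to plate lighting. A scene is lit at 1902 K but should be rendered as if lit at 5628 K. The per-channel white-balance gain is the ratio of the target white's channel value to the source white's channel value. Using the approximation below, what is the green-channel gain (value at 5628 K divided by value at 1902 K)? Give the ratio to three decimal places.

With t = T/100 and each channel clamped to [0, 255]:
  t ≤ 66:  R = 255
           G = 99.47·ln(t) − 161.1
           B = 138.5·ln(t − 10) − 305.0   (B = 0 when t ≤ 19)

1.818

At 1902 K (t = 19.02):
  G = 99.47·ln 19.02 − 161.1 = 99.47·2.9455 − 161.1 = 131.888.
At 5628 K (t = 56.28):
  G = 99.47·ln 56.28 − 161.1 = 99.47·4.0303 − 161.1 = 239.798.
Gain = 239.798 / 131.888 = 1.8182 → 1.818.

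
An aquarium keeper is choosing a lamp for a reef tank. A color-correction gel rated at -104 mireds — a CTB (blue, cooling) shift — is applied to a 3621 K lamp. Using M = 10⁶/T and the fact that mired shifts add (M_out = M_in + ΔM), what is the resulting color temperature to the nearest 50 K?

M_in = 10⁶/3621 = 276.17 mireds.
M_out = 276.17 + (-104) = 172.17 mireds.
T_out = 10⁶/172.17 = 5808.3 K → 5800 K.

5800 K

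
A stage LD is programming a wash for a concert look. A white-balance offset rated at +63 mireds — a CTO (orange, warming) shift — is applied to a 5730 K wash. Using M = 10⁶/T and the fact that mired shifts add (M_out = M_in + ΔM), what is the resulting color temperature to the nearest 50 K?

M_in = 10⁶/5730 = 174.52 mireds.
M_out = 174.52 + (+63) = 237.52 mireds.
T_out = 10⁶/237.52 = 4210.2 K → 4200 K.

4200 K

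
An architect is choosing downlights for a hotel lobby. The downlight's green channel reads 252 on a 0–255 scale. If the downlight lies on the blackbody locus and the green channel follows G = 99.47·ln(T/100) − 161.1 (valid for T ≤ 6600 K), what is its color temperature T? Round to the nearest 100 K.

ln t = (252 + 161.1) / 99.47 = 4.1530.
t = e^4.1530 = 63.625.
T = 100·t = 6363 K → 6400 K to the nearest 100 K.

6400 K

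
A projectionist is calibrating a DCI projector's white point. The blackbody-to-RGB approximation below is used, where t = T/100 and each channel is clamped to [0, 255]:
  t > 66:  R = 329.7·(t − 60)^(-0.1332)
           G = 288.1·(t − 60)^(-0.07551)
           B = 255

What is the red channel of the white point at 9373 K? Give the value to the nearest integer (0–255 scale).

206

t = 9373/100 = 93.73; the t > 66 branch applies.
R = 329.7·(93.73 − 60)^(-0.1332) = 329.7·33.73^(-0.1332) = 329.7·0.62585 = 206.342.
Rounded: 206.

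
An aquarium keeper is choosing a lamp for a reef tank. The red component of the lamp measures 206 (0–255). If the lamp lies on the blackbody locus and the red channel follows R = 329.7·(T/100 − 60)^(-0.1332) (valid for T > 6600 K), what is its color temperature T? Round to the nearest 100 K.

9400 K

(t − 60)^(-0.1332) = 206/329.7 = 0.62481.
t − 60 = 0.62481^(1/-0.1332) = 0.62481^(-7.508) = 34.152, so t = 94.152.
T = 100·t = 9415 K → 9400 K to the nearest 100 K.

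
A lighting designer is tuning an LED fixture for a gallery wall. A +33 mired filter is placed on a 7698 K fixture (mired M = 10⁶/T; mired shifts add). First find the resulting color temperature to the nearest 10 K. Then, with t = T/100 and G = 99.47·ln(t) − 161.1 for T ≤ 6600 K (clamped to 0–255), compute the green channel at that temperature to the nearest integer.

248

M_in = 10⁶/7698 = 129.90; M_out = 129.90 + (+33) = 162.90.
T_out = 10⁶/162.90 = 6138.6 K → 6140 K; t = 61.4.
G = 99.47·ln 61.4 − 161.1 = 99.47·4.1174 − 161.1 = 248.459.
Rounded: 248.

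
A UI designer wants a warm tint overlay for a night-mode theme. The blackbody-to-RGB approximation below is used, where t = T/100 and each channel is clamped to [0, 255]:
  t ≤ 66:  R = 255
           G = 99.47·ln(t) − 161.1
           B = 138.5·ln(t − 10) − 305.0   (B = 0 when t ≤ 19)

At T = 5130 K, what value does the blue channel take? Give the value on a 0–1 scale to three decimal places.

t = 5130/100 = 51.3; the t ≤ 66 branch applies.
B = 138.5·ln(51.3 − 10) − 305.0 = 138.5·ln 41.3 − 305.0 = 138.5·3.7209 − 305.0 = 210.339.
On a 0–1 scale: 210.339/255 = 0.8249 → 0.825.

0.825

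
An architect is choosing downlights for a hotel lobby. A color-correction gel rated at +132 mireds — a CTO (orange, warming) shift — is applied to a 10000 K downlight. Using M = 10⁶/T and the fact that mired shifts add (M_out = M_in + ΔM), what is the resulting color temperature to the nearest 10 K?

M_in = 10⁶/10000 = 100.00 mireds.
M_out = 100.00 + (+132) = 232.00 mireds.
T_out = 10⁶/232.00 = 4310.3 K → 4310 K.

4310 K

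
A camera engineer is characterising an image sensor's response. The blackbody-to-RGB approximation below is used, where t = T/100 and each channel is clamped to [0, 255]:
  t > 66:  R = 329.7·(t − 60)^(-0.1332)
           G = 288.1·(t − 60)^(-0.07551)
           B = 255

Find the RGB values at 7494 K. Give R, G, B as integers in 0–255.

R=230, G=235, B=255

t = 7494/100 = 74.94; the t > 66 branch applies.
R = 329.7·(74.94 − 60)^(-0.1332) = 329.7·14.94^(-0.1332) = 329.7·0.69755 = 229.983.
G = 288.1·(74.94 − 60)^(-0.07551) = 288.1·14.94^(-0.07551) = 288.1·0.81531 = 234.892.
B = 255 by definition for t > 66.
Rounded: (230, 235, 255).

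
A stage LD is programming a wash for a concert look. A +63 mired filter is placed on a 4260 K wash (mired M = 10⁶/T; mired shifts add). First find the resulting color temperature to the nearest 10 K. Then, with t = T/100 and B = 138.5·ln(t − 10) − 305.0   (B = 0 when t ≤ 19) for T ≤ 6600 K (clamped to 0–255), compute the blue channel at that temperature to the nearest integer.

133

M_in = 10⁶/4260 = 234.74; M_out = 234.74 + (+63) = 297.74.
T_out = 10⁶/297.74 = 3358.6 K → 3360 K; t = 33.6.
B = 138.5·ln(33.6 − 10) − 305.0 = 138.5·ln 23.6 − 305.0 = 138.5·3.1612 − 305.0 = 132.833.
Rounded: 133.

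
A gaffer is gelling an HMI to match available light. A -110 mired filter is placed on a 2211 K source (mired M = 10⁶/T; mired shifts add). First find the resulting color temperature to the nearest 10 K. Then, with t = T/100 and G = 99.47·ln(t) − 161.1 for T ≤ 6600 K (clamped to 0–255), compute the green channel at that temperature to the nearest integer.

175

M_in = 10⁶/2211 = 452.28; M_out = 452.28 + (-110) = 342.28.
T_out = 10⁶/342.28 = 2921.6 K → 2920 K; t = 29.2.
G = 99.47·ln 29.2 − 161.1 = 99.47·3.3742 − 161.1 = 174.529.
Rounded: 175.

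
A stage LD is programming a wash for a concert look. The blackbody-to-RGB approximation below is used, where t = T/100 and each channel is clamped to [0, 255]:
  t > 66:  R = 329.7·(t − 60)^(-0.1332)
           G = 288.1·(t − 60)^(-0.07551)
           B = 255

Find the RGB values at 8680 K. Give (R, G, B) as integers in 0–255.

(213, 225, 255)

t = 8680/100 = 86.8; the t > 66 branch applies.
R = 329.7·(86.8 − 60)^(-0.1332) = 329.7·26.8^(-0.1332) = 329.7·0.64532 = 212.761.
G = 288.1·(86.8 − 60)^(-0.07551) = 288.1·26.8^(-0.07551) = 288.1·0.78012 = 224.753.
B = 255 by definition for t > 66.
Rounded: (213, 225, 255).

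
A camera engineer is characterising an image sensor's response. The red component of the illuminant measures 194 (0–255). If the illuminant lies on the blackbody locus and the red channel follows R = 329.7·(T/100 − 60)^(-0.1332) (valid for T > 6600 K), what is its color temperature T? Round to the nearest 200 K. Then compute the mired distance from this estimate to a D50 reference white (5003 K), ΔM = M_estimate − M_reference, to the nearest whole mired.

-112 mireds

(t − 60)^(-0.1332) = 194/329.7 = 0.58841.
t − 60 = 0.58841^(1/-0.1332) = 0.58841^(-7.508) = 53.593, so t = 113.593.
T = 100·t = 11359 K → 11400 K to the nearest 200 K.
M_estimate = 10⁶/11400 = 87.72; M_reference = 10⁶/5003 = 199.88.
ΔM = 87.72 − 199.88 = -112.16 → -112 mireds.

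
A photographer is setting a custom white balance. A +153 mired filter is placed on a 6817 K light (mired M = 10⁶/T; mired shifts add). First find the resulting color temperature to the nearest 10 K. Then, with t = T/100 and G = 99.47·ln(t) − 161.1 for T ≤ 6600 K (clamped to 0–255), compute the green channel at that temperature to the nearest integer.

188

M_in = 10⁶/6817 = 146.69; M_out = 146.69 + (+153) = 299.69.
T_out = 10⁶/299.69 = 3336.8 K → 3340 K; t = 33.4.
G = 99.47·ln 33.4 − 161.1 = 99.47·3.5086 − 161.1 = 187.896.
Rounded: 188.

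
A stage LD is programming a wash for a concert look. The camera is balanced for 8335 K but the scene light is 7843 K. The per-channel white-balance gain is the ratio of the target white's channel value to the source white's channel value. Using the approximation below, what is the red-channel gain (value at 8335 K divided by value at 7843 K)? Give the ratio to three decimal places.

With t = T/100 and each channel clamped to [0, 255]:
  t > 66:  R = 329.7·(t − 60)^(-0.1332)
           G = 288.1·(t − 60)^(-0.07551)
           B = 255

At 7843 K (t = 78.43):
  R = 329.7·(78.43 − 60)^(-0.1332) = 329.7·18.43^(-0.1332) = 329.7·0.67832 = 223.641.
At 8335 K (t = 83.35):
  R = 329.7·(83.35 − 60)^(-0.1332) = 329.7·23.35^(-0.1332) = 329.7·0.65727 = 216.702.
Gain = 216.702 / 223.641 = 0.9690 → 0.969.

0.969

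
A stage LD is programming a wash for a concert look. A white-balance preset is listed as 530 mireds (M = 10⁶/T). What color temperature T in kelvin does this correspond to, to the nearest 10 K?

T = 10⁶ / 530 = 1886.79 K → 1890 K.

1890 K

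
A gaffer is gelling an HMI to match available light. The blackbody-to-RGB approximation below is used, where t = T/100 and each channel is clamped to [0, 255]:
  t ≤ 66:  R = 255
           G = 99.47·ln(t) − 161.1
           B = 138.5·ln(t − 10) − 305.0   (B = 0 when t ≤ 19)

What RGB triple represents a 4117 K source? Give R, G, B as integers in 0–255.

R=255, G=209, B=171

t = 4117/100 = 41.17; the t ≤ 66 branch applies.
R = 255 by definition for t ≤ 66.
G = 99.47·ln 41.17 − 161.1 = 99.47·3.7177 − 161.1 = 208.701.
B = 138.5·ln(41.17 − 10) − 305.0 = 138.5·ln 31.17 − 305.0 = 138.5·3.4395 − 305.0 = 171.365.
Rounded: (255, 209, 171).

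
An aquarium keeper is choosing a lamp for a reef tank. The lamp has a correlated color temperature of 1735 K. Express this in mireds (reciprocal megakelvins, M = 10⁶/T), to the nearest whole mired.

576 mireds

M = 10⁶ / 1735 = 576.369 → 576 mireds.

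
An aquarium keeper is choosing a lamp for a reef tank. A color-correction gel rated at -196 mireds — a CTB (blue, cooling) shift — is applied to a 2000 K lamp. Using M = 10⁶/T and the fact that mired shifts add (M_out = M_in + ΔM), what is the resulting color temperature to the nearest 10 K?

M_in = 10⁶/2000 = 500.00 mireds.
M_out = 500.00 + (-196) = 304.00 mireds.
T_out = 10⁶/304.00 = 3289.5 K → 3290 K.

3290 K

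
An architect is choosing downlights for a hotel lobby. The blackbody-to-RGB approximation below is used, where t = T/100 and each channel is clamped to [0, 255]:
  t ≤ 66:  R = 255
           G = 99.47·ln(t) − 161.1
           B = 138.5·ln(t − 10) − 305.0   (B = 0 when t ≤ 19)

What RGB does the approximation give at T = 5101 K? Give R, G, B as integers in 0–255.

t = 5101/100 = 51.01; the t ≤ 66 branch applies.
R = 255 by definition for t ≤ 66.
G = 99.47·ln 51.01 − 161.1 = 99.47·3.9320 − 161.1 = 230.018.
B = 138.5·ln(51.01 − 10) − 305.0 = 138.5·ln 41.01 − 305.0 = 138.5·3.7138 − 305.0 = 209.364.
Rounded: (255, 230, 209).

R=255, G=230, B=209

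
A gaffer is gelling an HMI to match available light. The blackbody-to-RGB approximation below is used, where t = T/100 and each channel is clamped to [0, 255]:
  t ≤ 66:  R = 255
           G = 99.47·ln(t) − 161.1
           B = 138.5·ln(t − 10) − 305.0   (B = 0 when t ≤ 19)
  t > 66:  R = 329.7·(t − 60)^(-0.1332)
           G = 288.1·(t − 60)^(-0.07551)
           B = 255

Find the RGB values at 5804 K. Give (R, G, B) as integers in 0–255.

(255, 243, 231)

t = 5804/100 = 58.04; the t ≤ 66 branch applies.
R = 255 by definition for t ≤ 66.
G = 99.47·ln 58.04 − 161.1 = 99.47·4.0611 − 161.1 = 242.861.
B = 138.5·ln(58.04 − 10) − 305.0 = 138.5·ln 48.04 − 305.0 = 138.5·3.8720 − 305.0 = 231.277.
Rounded: (255, 243, 231).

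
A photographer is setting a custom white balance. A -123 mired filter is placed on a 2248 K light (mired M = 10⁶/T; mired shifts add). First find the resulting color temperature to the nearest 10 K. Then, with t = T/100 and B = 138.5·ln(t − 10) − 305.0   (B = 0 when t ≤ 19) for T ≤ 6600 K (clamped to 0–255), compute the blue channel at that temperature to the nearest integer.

117

M_in = 10⁶/2248 = 444.84; M_out = 444.84 + (-123) = 321.84.
T_out = 10⁶/321.84 = 3107.1 K → 3110 K; t = 31.1.
B = 138.5·ln(31.1 − 10) − 305.0 = 138.5·ln 21.1 − 305.0 = 138.5·3.0493 − 305.0 = 117.324.
Rounded: 117.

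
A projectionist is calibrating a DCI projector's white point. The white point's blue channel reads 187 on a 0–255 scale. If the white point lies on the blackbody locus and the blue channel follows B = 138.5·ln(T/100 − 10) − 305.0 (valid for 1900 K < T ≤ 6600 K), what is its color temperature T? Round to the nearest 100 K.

4500 K

ln(t − 10) = (187 + 305.0) / 138.5 = 3.5523.
t − 10 = e^3.5523 = 34.895, so t = 44.895.
T = 100·t = 4490 K → 4500 K to the nearest 100 K.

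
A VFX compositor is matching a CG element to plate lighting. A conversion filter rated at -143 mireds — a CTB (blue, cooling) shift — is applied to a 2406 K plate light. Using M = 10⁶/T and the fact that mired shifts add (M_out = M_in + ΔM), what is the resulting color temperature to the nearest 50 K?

M_in = 10⁶/2406 = 415.63 mireds.
M_out = 415.63 + (-143) = 272.63 mireds.
T_out = 10⁶/272.63 = 3668.0 K → 3650 K.

3650 K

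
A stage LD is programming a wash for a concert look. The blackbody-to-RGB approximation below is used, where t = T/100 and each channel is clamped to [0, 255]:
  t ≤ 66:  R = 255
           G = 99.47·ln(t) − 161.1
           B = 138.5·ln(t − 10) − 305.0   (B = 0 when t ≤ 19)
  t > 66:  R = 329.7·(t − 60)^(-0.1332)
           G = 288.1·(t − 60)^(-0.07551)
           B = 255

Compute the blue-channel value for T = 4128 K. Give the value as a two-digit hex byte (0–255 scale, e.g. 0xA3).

0xAC

t = 4128/100 = 41.28; the t ≤ 66 branch applies.
B = 138.5·ln(41.28 − 10) − 305.0 = 138.5·ln 31.28 − 305.0 = 138.5·3.4430 − 305.0 = 171.853.
Rounded: 172; in hex, 0xAC.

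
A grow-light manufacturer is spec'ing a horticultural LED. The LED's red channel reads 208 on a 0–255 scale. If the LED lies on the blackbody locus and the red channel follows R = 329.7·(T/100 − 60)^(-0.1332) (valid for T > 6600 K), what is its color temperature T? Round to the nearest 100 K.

9200 K

(t − 60)^(-0.1332) = 208/329.7 = 0.63088.
t − 60 = 0.63088^(1/-0.1332) = 0.63088^(-7.508) = 31.763, so t = 91.763.
T = 100·t = 9176 K → 9200 K to the nearest 100 K.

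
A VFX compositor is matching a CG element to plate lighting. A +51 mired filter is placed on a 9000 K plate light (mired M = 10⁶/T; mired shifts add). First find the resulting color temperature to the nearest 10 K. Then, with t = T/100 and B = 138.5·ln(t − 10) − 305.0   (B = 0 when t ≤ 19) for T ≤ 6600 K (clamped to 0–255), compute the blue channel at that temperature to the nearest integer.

M_in = 10⁶/9000 = 111.11; M_out = 111.11 + (+51) = 162.11.
T_out = 10⁶/162.11 = 6168.6 K → 6170 K; t = 61.7.
B = 138.5·ln(61.7 − 10) − 305.0 = 138.5·ln 51.7 − 305.0 = 138.5·3.9455 − 305.0 = 241.446.
Rounded: 241.

241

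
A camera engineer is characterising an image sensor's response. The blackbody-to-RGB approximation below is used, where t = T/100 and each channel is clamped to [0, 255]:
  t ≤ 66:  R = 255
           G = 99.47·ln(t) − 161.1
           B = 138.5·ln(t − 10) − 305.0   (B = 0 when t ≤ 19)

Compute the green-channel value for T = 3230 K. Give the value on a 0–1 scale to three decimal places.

t = 3230/100 = 32.3; the t ≤ 66 branch applies.
G = 99.47·ln 32.3 − 161.1 = 99.47·3.4751 − 161.1 = 184.565.
On a 0–1 scale: 184.565/255 = 0.7238 → 0.724.

0.724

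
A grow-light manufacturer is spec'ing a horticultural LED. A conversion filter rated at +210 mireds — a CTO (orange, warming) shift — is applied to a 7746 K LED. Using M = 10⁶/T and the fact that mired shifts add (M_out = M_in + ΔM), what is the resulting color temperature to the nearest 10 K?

M_in = 10⁶/7746 = 129.10 mireds.
M_out = 129.10 + (+210) = 339.10 mireds.
T_out = 10⁶/339.10 = 2949.0 K → 2950 K.

2950 K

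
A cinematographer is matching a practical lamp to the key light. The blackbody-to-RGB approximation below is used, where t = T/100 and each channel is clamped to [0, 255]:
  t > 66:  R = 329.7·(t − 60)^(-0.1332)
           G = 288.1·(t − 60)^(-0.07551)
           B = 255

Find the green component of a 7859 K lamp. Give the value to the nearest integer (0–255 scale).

t = 7859/100 = 78.59; the t > 66 branch applies.
G = 288.1·(78.59 − 60)^(-0.07551) = 288.1·18.59^(-0.07551) = 288.1·0.80197 = 231.047.
Rounded: 231.

231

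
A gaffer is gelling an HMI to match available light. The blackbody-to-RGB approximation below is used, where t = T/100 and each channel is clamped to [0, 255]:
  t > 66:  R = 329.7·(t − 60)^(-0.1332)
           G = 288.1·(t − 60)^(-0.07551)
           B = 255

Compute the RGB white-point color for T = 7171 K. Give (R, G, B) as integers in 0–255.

(238, 239, 255)

t = 7171/100 = 71.71; the t > 66 branch applies.
R = 329.7·(71.71 − 60)^(-0.1332) = 329.7·11.71^(-0.1332) = 329.7·0.72056 = 237.568.
G = 288.1·(71.71 − 60)^(-0.07551) = 288.1·11.71^(-0.07551) = 288.1·0.83045 = 239.253.
B = 255 by definition for t > 66.
Rounded: (238, 239, 255).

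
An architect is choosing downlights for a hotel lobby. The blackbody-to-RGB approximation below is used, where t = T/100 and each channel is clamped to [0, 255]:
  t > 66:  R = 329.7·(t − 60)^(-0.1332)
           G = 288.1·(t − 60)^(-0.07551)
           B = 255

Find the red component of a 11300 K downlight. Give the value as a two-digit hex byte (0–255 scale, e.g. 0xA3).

0xC2

t = 11300/100 = 113; the t > 66 branch applies.
R = 329.7·(113 − 60)^(-0.1332) = 329.7·53^(-0.1332) = 329.7·0.58929 = 194.288.
Rounded: 194; in hex, 0xC2.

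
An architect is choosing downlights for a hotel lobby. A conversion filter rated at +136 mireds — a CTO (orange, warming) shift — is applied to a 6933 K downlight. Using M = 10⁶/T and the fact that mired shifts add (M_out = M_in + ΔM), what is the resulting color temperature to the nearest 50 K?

M_in = 10⁶/6933 = 144.24 mireds.
M_out = 144.24 + (+136) = 280.24 mireds.
T_out = 10⁶/280.24 = 3568.4 K → 3550 K.

3550 K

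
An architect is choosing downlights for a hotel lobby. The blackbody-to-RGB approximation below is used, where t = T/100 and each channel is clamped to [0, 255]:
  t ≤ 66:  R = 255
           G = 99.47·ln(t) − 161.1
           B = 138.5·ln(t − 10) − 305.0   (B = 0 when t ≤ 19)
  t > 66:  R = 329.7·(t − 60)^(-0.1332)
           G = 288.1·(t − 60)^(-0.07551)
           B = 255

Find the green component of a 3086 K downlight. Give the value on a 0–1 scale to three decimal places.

0.706

t = 3086/100 = 30.86; the t ≤ 66 branch applies.
G = 99.47·ln 30.86 − 161.1 = 99.47·3.4295 − 161.1 = 180.028.
On a 0–1 scale: 180.028/255 = 0.7060 → 0.706.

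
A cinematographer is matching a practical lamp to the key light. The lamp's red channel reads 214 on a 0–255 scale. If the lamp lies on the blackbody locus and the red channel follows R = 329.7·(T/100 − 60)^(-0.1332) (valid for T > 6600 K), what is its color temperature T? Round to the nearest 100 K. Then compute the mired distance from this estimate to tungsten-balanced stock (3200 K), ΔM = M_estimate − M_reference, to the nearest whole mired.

-196 mireds

(t − 60)^(-0.1332) = 214/329.7 = 0.64907.
t − 60 = 0.64907^(1/-0.1332) = 0.64907^(-7.508) = 25.657, so t = 85.657.
T = 100·t = 8566 K → 8600 K to the nearest 100 K.
M_estimate = 10⁶/8600 = 116.28; M_reference = 10⁶/3200 = 312.50.
ΔM = 116.28 − 312.50 = -196.22 → -196 mireds.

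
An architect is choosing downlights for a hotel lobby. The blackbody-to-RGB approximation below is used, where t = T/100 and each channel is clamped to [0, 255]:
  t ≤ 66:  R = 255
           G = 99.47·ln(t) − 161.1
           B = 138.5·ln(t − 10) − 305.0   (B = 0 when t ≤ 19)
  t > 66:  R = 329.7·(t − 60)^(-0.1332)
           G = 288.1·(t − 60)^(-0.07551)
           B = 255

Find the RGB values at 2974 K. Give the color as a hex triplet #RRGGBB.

t = 2974/100 = 29.74; the t ≤ 66 branch applies.
R = 255 by definition for t ≤ 66.
G = 99.47·ln 29.74 − 161.1 = 99.47·3.3925 − 161.1 = 176.351.
B = 138.5·ln(29.74 − 10) − 305.0 = 138.5·ln 19.74 − 305.0 = 138.5·2.9826 − 305.0 = 108.097.
Rounded: (255, 176, 108).
In hex: #FFB06C.

#FFB06C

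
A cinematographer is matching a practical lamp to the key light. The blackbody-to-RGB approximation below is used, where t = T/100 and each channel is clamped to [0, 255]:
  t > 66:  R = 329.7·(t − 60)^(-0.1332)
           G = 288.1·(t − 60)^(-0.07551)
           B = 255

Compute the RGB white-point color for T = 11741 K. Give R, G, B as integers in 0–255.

R=192, G=212, B=255

t = 11741/100 = 117.41; the t > 66 branch applies.
R = 329.7·(117.41 − 60)^(-0.1332) = 329.7·57.41^(-0.1332) = 329.7·0.58305 = 192.230.
G = 288.1·(117.41 − 60)^(-0.07551) = 288.1·57.41^(-0.07551) = 288.1·0.73651 = 212.189.
B = 255 by definition for t > 66.
Rounded: (192, 212, 255).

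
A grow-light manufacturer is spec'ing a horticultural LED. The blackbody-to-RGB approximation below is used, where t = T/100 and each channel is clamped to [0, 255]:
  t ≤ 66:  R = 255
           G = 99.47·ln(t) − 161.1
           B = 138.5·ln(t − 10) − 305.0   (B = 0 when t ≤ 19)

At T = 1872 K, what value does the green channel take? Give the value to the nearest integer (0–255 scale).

t = 1872/100 = 18.72; the t ≤ 66 branch applies.
G = 99.47·ln 18.72 − 161.1 = 99.47·2.9296 − 161.1 = 130.307.
Rounded: 130.

130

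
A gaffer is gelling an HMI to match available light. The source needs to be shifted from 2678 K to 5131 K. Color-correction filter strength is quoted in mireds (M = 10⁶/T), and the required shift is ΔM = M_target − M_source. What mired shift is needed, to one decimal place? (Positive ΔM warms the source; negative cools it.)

-178.5 mireds

M_source = 10⁶/2678 = 373.413; M_target = 10⁶/5131 = 194.894.
ΔM = 194.894 − 373.413 = -178.519 → -178.5 mireds, a cooling shift.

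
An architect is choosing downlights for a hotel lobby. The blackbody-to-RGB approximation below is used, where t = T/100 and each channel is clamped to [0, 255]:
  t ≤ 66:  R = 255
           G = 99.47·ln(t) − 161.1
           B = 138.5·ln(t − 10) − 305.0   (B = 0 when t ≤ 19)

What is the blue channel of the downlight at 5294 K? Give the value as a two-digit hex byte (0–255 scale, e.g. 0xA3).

t = 5294/100 = 52.94; the t ≤ 66 branch applies.
B = 138.5·ln(52.94 − 10) − 305.0 = 138.5·ln 42.94 − 305.0 = 138.5·3.7598 − 305.0 = 215.733.
Rounded: 216; in hex, 0xD8.

0xD8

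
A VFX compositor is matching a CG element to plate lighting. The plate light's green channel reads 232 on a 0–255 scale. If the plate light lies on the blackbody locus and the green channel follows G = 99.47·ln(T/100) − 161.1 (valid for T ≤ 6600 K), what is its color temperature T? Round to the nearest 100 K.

5200 K

ln t = (232 + 161.1) / 99.47 = 3.9519.
t = e^3.9519 = 52.036.
T = 100·t = 5204 K → 5200 K to the nearest 100 K.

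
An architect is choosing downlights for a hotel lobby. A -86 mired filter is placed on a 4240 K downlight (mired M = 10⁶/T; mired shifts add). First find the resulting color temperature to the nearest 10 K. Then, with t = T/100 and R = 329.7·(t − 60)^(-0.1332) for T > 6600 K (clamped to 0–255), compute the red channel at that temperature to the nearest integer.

M_in = 10⁶/4240 = 235.85; M_out = 235.85 + (-86) = 149.85.
T_out = 10⁶/149.85 = 6673.4 K → 6670 K; t = 66.7.
R = 329.7·(66.7 − 60)^(-0.1332) = 329.7·6.7^(-0.1332) = 329.7·0.77619 = 255.909 → clamped to 255.
Rounded: 255.

255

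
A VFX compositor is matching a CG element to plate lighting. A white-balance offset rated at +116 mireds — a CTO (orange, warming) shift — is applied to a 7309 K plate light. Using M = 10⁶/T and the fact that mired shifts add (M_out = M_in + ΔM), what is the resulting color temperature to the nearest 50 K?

M_in = 10⁶/7309 = 136.82 mireds.
M_out = 136.82 + (+116) = 252.82 mireds.
T_out = 10⁶/252.82 = 3955.4 K → 3950 K.

3950 K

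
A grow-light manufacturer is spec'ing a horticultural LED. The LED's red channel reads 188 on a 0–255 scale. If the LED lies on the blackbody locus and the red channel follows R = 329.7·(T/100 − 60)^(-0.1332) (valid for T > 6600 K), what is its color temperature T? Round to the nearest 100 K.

(t − 60)^(-0.1332) = 188/329.7 = 0.57022.
t − 60 = 0.57022^(1/-0.1332) = 0.57022^(-7.508) = 67.848, so t = 127.848.
T = 100·t = 12785 K → 12800 K to the nearest 100 K.

12800 K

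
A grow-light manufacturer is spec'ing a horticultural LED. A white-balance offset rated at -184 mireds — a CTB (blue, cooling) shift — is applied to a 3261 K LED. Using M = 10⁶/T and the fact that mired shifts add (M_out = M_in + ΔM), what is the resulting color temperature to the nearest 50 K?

M_in = 10⁶/3261 = 306.65 mireds.
M_out = 306.65 + (-184) = 122.65 mireds.
T_out = 10⁶/122.65 = 8153.0 K → 8150 K.

8150 K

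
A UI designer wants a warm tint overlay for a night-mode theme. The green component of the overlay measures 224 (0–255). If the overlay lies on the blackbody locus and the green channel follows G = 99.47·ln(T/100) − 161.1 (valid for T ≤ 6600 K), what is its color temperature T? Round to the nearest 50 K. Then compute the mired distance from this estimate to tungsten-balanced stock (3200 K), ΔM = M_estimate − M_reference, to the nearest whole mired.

-104 mireds

ln t = (224 + 161.1) / 99.47 = 3.8715.
t = e^3.8715 = 48.015.
T = 100·t = 4802 K → 4800 K to the nearest 50 K.
M_estimate = 10⁶/4800 = 208.33; M_reference = 10⁶/3200 = 312.50.
ΔM = 208.33 − 312.50 = -104.17 → -104 mireds.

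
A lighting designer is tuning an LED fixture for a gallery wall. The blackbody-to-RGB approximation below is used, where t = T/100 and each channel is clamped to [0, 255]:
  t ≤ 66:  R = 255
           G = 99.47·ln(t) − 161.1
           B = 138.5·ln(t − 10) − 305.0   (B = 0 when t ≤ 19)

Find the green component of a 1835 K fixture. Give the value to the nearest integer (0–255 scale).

128

t = 1835/100 = 18.35; the t ≤ 66 branch applies.
G = 99.47·ln 18.35 − 161.1 = 99.47·2.9096 − 161.1 = 128.321.
Rounded: 128.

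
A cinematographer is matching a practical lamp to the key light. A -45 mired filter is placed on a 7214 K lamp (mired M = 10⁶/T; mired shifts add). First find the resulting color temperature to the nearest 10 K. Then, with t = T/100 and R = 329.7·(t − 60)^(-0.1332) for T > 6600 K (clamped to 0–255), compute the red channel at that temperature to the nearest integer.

M_in = 10⁶/7214 = 138.62; M_out = 138.62 + (-45) = 93.62.
T_out = 10⁶/93.62 = 10681.6 K → 10680 K; t = 106.8.
R = 329.7·(106.8 − 60)^(-0.1332) = 329.7·46.8^(-0.1332) = 329.7·0.59913 = 197.534.
Rounded: 198.

198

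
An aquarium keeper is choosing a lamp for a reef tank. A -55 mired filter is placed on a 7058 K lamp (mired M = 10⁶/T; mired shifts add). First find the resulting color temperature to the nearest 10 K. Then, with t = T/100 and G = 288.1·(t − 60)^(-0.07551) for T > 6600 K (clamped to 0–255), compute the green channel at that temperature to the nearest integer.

M_in = 10⁶/7058 = 141.68; M_out = 141.68 + (-55) = 86.68.
T_out = 10⁶/86.68 = 11536.3 K → 11540 K; t = 115.4.
G = 288.1·(115.4 − 60)^(-0.07551) = 288.1·55.4^(-0.07551) = 288.1·0.73850 = 212.760.
Rounded: 213.

213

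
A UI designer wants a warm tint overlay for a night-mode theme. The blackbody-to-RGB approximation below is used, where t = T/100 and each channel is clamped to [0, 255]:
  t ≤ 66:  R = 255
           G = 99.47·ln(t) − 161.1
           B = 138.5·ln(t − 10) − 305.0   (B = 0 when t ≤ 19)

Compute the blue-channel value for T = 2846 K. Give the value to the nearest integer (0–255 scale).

t = 2846/100 = 28.46; the t ≤ 66 branch applies.
B = 138.5·ln(28.46 − 10) − 305.0 = 138.5·ln 18.46 − 305.0 = 138.5·2.9156 − 305.0 = 98.811.
Rounded: 99.

99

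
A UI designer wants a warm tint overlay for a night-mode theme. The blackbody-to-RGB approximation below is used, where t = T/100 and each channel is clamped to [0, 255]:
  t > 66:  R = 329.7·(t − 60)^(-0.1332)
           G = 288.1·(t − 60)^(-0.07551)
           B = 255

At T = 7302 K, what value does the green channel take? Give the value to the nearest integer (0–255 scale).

t = 7302/100 = 73.02; the t > 66 branch applies.
G = 288.1·(73.02 − 60)^(-0.07551) = 288.1·13.02^(-0.07551) = 288.1·0.82383 = 237.344.
Rounded: 237.

237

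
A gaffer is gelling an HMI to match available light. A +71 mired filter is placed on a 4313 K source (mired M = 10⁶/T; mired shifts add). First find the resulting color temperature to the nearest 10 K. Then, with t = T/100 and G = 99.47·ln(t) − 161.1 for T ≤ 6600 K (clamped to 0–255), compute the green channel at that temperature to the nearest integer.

187

M_in = 10⁶/4313 = 231.86; M_out = 231.86 + (+71) = 302.86.
T_out = 10⁶/302.86 = 3301.9 K → 3300 K; t = 33.
G = 99.47·ln 33 − 161.1 = 99.47·3.4965 − 161.1 = 186.698.
Rounded: 187.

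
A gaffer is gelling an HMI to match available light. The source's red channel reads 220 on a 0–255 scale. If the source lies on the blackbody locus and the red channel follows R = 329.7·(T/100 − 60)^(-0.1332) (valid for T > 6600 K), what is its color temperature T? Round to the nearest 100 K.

8100 K

(t − 60)^(-0.1332) = 220/329.7 = 0.66727.
t − 60 = 0.66727^(1/-0.1332) = 0.66727^(-7.508) = 20.847, so t = 80.847.
T = 100·t = 8085 K → 8100 K to the nearest 100 K.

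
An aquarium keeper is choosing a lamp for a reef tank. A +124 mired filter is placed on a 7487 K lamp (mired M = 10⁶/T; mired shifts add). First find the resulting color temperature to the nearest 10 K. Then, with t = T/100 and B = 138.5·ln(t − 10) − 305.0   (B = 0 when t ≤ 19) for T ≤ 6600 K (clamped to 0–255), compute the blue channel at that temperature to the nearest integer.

160

M_in = 10⁶/7487 = 133.56; M_out = 133.56 + (+124) = 257.56.
T_out = 10⁶/257.56 = 3882.5 K → 3880 K; t = 38.8.
B = 138.5·ln(38.8 − 10) − 305.0 = 138.5·ln 28.8 − 305.0 = 138.5·3.3604 − 305.0 = 160.412.
Rounded: 160.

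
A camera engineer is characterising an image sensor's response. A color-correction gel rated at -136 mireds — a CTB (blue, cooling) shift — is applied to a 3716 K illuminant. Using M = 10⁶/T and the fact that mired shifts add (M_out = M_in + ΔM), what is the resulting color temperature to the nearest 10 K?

7510 K

M_in = 10⁶/3716 = 269.11 mireds.
M_out = 269.11 + (-136) = 133.11 mireds.
T_out = 10⁶/133.11 = 7512.8 K → 7510 K.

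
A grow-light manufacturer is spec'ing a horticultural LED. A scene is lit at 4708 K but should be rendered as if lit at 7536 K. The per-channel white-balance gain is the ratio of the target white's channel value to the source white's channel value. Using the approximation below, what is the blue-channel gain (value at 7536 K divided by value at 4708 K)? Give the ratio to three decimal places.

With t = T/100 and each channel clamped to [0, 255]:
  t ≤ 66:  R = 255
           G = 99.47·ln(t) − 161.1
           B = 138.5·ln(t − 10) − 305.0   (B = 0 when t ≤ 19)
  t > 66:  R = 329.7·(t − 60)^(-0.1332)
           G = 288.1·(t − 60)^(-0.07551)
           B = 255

At 4708 K (t = 47.08):
  B = 138.5·ln(47.08 − 10) − 305.0 = 138.5·ln 37.08 − 305.0 = 138.5·3.6131 − 305.0 = 195.411.
At 7536 K (t = 75.36):
  B = 255 by definition for t > 66.
Gain = 255.000 / 195.411 = 1.3049 → 1.305.

1.305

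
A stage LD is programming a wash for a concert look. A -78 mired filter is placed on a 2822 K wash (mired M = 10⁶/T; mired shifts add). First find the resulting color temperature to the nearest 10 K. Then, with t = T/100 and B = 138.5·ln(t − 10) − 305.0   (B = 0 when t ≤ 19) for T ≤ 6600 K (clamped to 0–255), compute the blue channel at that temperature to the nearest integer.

M_in = 10⁶/2822 = 354.36; M_out = 354.36 + (-78) = 276.36.
T_out = 10⁶/276.36 = 3618.5 K → 3620 K; t = 36.2.
B = 138.5·ln(36.2 − 10) − 305.0 = 138.5·ln 26.2 − 305.0 = 138.5·3.2658 − 305.0 = 147.308.
Rounded: 147.

147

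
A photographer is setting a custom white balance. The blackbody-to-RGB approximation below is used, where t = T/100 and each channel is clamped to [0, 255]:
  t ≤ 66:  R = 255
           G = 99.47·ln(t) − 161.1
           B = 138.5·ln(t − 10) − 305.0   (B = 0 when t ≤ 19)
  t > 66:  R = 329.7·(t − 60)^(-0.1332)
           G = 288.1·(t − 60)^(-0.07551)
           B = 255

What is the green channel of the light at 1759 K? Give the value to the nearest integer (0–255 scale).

124

t = 1759/100 = 17.59; the t ≤ 66 branch applies.
G = 99.47·ln 17.59 − 161.1 = 99.47·2.8673 − 161.1 = 124.113.
Rounded: 124.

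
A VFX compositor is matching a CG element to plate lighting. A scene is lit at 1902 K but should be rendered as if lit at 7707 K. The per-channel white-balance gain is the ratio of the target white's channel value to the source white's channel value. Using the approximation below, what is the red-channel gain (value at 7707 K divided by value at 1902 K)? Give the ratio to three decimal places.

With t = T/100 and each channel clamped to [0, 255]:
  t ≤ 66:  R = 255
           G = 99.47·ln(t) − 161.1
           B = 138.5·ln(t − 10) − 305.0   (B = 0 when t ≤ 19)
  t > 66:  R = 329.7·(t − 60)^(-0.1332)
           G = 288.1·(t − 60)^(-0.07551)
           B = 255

At 1902 K (t = 19.02):
  R = 255 by definition for t ≤ 66.
At 7707 K (t = 77.07):
  R = 329.7·(77.07 − 60)^(-0.1332) = 329.7·17.07^(-0.1332) = 329.7·0.68528 = 225.936.
Gain = 225.936 / 255.000 = 0.8860 → 0.886.

0.886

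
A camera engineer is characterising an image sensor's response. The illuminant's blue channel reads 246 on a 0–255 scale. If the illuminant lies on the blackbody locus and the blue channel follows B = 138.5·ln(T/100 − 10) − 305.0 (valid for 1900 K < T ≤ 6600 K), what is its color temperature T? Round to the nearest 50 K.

ln(t − 10) = (246 + 305.0) / 138.5 = 3.9783.
t − 10 = e^3.9783 = 53.428, so t = 63.428.
T = 100·t = 6343 K → 6350 K to the nearest 50 K.

6350 K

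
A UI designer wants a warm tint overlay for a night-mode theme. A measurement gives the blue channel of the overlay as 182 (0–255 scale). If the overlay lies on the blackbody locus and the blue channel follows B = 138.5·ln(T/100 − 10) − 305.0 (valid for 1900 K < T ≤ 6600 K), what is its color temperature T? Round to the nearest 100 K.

4400 K

ln(t − 10) = (182 + 305.0) / 138.5 = 3.5162.
t − 10 = e^3.5162 = 33.658, so t = 43.658.
T = 100·t = 4366 K → 4400 K to the nearest 100 K.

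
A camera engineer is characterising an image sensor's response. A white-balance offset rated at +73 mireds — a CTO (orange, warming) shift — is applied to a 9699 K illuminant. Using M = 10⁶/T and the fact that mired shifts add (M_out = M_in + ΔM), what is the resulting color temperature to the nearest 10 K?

M_in = 10⁶/9699 = 103.10 mireds.
M_out = 103.10 + (+73) = 176.10 mireds.
T_out = 10⁶/176.10 = 5678.5 K → 5680 K.

5680 K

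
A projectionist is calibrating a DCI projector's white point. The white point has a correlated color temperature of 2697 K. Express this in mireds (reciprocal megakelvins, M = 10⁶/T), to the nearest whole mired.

M = 10⁶ / 2697 = 370.782 → 371 mireds.

371 mireds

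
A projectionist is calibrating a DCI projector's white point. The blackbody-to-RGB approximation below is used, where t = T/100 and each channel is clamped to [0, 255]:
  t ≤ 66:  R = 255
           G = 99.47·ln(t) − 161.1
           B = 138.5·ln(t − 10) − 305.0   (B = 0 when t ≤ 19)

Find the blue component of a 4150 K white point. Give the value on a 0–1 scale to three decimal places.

t = 4150/100 = 41.5; the t ≤ 66 branch applies.
B = 138.5·ln(41.5 − 10) − 305.0 = 138.5·ln 31.5 − 305.0 = 138.5·3.4500 − 305.0 = 172.823.
On a 0–1 scale: 172.823/255 = 0.6777 → 0.678.

0.678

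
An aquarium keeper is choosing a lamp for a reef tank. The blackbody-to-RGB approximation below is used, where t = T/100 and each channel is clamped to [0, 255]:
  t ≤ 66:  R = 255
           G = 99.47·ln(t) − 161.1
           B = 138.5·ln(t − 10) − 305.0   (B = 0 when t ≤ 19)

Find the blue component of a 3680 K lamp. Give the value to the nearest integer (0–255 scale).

t = 3680/100 = 36.8; the t ≤ 66 branch applies.
B = 138.5·ln(36.8 − 10) − 305.0 = 138.5·ln 26.8 − 305.0 = 138.5·3.2884 − 305.0 = 150.444.
Rounded: 150.

150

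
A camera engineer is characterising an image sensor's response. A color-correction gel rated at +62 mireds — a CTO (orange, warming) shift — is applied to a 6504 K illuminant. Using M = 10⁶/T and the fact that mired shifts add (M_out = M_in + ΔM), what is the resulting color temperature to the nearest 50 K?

4650 K

M_in = 10⁶/6504 = 153.75 mireds.
M_out = 153.75 + (+62) = 215.75 mireds.
T_out = 10⁶/215.75 = 4635.0 K → 4650 K.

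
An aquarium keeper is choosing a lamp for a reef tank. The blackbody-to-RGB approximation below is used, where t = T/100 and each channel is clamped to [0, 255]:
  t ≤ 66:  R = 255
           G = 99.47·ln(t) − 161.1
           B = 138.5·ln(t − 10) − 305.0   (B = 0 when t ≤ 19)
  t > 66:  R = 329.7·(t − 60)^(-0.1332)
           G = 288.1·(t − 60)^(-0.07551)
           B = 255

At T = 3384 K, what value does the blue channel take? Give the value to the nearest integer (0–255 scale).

t = 3384/100 = 33.84; the t ≤ 66 branch applies.
B = 138.5·ln(33.84 − 10) − 305.0 = 138.5·ln 23.84 − 305.0 = 138.5·3.1714 − 305.0 = 134.234.
Rounded: 134.

134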